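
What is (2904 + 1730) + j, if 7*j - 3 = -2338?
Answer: 30103/7 ≈ 4300.4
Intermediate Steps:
j = -2335/7 (j = 3/7 + (⅐)*(-2338) = 3/7 - 334 = -2335/7 ≈ -333.57)
(2904 + 1730) + j = (2904 + 1730) - 2335/7 = 4634 - 2335/7 = 30103/7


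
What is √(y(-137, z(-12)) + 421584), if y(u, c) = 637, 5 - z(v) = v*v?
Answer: √422221 ≈ 649.79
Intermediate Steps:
z(v) = 5 - v² (z(v) = 5 - v*v = 5 - v²)
√(y(-137, z(-12)) + 421584) = √(637 + 421584) = √422221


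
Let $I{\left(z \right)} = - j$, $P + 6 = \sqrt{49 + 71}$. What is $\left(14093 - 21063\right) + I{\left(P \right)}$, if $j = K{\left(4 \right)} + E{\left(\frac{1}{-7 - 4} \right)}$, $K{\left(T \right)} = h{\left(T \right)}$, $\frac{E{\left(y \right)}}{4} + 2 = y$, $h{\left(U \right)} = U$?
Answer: $- \frac{76622}{11} \approx -6965.6$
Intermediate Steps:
$E{\left(y \right)} = -8 + 4 y$
$K{\left(T \right)} = T$
$P = -6 + 2 \sqrt{30}$ ($P = -6 + \sqrt{49 + 71} = -6 + \sqrt{120} = -6 + 2 \sqrt{30} \approx 4.9545$)
$j = - \frac{48}{11}$ ($j = 4 - \left(8 - \frac{4}{-7 - 4}\right) = 4 - \left(8 - \frac{4}{-11}\right) = 4 + \left(-8 + 4 \left(- \frac{1}{11}\right)\right) = 4 - \frac{92}{11} = - \frac{48}{11} \approx -4.3636$)
$I{\left(z \right)} = \frac{48}{11}$ ($I{\left(z \right)} = \left(-1\right) \left(- \frac{48}{11}\right) = \frac{48}{11}$)
$\left(14093 - 21063\right) + I{\left(P \right)} = \left(14093 - 21063\right) + \frac{48}{11} = -6970 + \frac{48}{11} = - \frac{76622}{11}$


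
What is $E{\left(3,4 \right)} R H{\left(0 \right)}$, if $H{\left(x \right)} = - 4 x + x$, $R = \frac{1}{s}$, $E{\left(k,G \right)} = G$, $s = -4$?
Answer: $0$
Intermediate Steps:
$R = - \frac{1}{4}$ ($R = \frac{1}{-4} = - \frac{1}{4} \approx -0.25$)
$H{\left(x \right)} = - 3 x$
$E{\left(3,4 \right)} R H{\left(0 \right)} = 4 \left(- \frac{1}{4}\right) \left(\left(-3\right) 0\right) = \left(-1\right) 0 = 0$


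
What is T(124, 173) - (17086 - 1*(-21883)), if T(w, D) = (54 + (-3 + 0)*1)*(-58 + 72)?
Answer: -38255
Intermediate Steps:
T(w, D) = 714 (T(w, D) = (54 - 3*1)*14 = (54 - 3)*14 = 51*14 = 714)
T(124, 173) - (17086 - 1*(-21883)) = 714 - (17086 - 1*(-21883)) = 714 - (17086 + 21883) = 714 - 1*38969 = 714 - 38969 = -38255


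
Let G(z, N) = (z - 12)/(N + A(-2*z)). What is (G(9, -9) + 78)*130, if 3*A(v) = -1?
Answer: 142545/14 ≈ 10182.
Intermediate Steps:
A(v) = -1/3 (A(v) = (1/3)*(-1) = -1/3)
G(z, N) = (-12 + z)/(-1/3 + N) (G(z, N) = (z - 12)/(N - 1/3) = (-12 + z)/(-1/3 + N))
(G(9, -9) + 78)*130 = (3*(-12 + 9)/(-1 + 3*(-9)) + 78)*130 = (3*(-3)/(-1 - 27) + 78)*130 = (3*(-3)/(-28) + 78)*130 = (3*(-1/28)*(-3) + 78)*130 = (9/28 + 78)*130 = (2193/28)*130 = 142545/14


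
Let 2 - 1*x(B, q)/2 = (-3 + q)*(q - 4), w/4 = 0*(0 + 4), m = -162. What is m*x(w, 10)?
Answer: 12960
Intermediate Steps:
w = 0 (w = 4*(0*(0 + 4)) = 4*(0*4) = 4*0 = 0)
x(B, q) = 4 - 2*(-4 + q)*(-3 + q) (x(B, q) = 4 - 2*(-3 + q)*(q - 4) = 4 - 2*(-3 + q)*(-4 + q) = 4 - 2*(-4 + q)*(-3 + q))
m*x(w, 10) = -162*(-20 - 2*10**2 + 14*10) = -162*(-20 - 2*100 + 140) = -162*(-20 - 200 + 140) = -162*(-80) = 12960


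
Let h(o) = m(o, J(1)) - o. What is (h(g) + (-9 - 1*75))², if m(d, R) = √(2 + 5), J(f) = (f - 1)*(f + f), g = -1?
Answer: (83 - √7)² ≈ 6456.8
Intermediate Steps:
J(f) = 2*f*(-1 + f) (J(f) = (-1 + f)*(2*f) = 2*f*(-1 + f))
m(d, R) = √7
h(o) = √7 - o
(h(g) + (-9 - 1*75))² = ((√7 - 1*(-1)) + (-9 - 1*75))² = ((√7 + 1) + (-9 - 75))² = ((1 + √7) - 84)² = (-83 + √7)²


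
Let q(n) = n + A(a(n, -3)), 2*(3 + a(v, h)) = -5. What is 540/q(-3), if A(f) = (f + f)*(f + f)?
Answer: 270/59 ≈ 4.5763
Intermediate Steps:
a(v, h) = -11/2 (a(v, h) = -3 + (½)*(-5) = -3 - 5/2 = -11/2)
A(f) = 4*f² (A(f) = (2*f)*(2*f) = 4*f²)
q(n) = 121 + n (q(n) = n + 4*(-11/2)² = n + 4*(121/4) = n + 121 = 121 + n)
540/q(-3) = 540/(121 - 3) = 540/118 = 540*(1/118) = 270/59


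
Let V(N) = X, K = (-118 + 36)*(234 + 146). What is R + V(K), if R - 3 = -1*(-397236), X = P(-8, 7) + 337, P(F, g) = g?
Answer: 397583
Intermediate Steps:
K = -31160 (K = -82*380 = -31160)
X = 344 (X = 7 + 337 = 344)
V(N) = 344
R = 397239 (R = 3 - 1*(-397236) = 3 + 397236 = 397239)
R + V(K) = 397239 + 344 = 397583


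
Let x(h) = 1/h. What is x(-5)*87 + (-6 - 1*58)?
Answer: -407/5 ≈ -81.400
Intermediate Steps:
x(-5)*87 + (-6 - 1*58) = 87/(-5) + (-6 - 1*58) = -1/5*87 + (-6 - 58) = -87/5 - 64 = -407/5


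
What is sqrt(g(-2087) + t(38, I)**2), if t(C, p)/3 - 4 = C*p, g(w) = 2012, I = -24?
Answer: 2*sqrt(1855547) ≈ 2724.4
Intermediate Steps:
t(C, p) = 12 + 3*C*p (t(C, p) = 12 + 3*(C*p) = 12 + 3*C*p)
sqrt(g(-2087) + t(38, I)**2) = sqrt(2012 + (12 + 3*38*(-24))**2) = sqrt(2012 + (12 - 2736)**2) = sqrt(2012 + (-2724)**2) = sqrt(2012 + 7420176) = sqrt(7422188) = 2*sqrt(1855547)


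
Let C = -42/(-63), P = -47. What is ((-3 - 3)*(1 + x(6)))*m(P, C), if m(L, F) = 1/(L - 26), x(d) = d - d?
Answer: 6/73 ≈ 0.082192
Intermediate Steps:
x(d) = 0
C = ⅔ (C = -42*(-1/63) = ⅔ ≈ 0.66667)
m(L, F) = 1/(-26 + L)
((-3 - 3)*(1 + x(6)))*m(P, C) = ((-3 - 3)*(1 + 0))/(-26 - 47) = -6*1/(-73) = -6*(-1/73) = 6/73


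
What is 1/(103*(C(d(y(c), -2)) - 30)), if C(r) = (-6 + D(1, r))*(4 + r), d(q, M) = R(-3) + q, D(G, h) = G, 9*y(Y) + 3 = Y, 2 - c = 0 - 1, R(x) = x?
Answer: -1/3605 ≈ -0.00027739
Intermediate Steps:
c = 3 (c = 2 - (0 - 1) = 2 - 1*(-1) = 2 + 1 = 3)
y(Y) = -⅓ + Y/9
d(q, M) = -3 + q
C(r) = -20 - 5*r (C(r) = (-6 + 1)*(4 + r) = -5*(4 + r) = -20 - 5*r)
1/(103*(C(d(y(c), -2)) - 30)) = 1/(103*((-20 - 5*(-3 + (-⅓ + (⅑)*3))) - 30)) = 1/(103*((-20 - 5*(-3 + (-⅓ + ⅓))) - 30)) = 1/(103*((-20 - 5*(-3 + 0)) - 30)) = 1/(103*((-20 - 5*(-3)) - 30)) = 1/(103*((-20 + 15) - 30)) = 1/(103*(-5 - 30)) = 1/(103*(-35)) = 1/(-3605) = -1/3605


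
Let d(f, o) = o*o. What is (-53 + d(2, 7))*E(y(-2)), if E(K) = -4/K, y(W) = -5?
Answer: -16/5 ≈ -3.2000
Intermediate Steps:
d(f, o) = o²
(-53 + d(2, 7))*E(y(-2)) = (-53 + 7²)*(-4/(-5)) = (-53 + 49)*(-4*(-⅕)) = -4*⅘ = -16/5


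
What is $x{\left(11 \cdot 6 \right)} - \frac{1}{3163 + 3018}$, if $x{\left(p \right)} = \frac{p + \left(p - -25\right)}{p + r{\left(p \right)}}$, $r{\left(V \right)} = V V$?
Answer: $\frac{965995}{27332382} \approx 0.035343$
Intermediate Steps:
$r{\left(V \right)} = V^{2}$
$x{\left(p \right)} = \frac{25 + 2 p}{p + p^{2}}$ ($x{\left(p \right)} = \frac{p + \left(p - -25\right)}{p + p^{2}} = \frac{p + \left(p + 25\right)}{p + p^{2}} = \frac{p + \left(25 + p\right)}{p + p^{2}} = \frac{25 + 2 p}{p + p^{2}}$)
$x{\left(11 \cdot 6 \right)} - \frac{1}{3163 + 3018} = \frac{25 + 2 \cdot 11 \cdot 6}{11 \cdot 6 \left(1 + 11 \cdot 6\right)} - \frac{1}{3163 + 3018} = \frac{25 + 2 \cdot 66}{66 \left(1 + 66\right)} - \frac{1}{6181} = \frac{25 + 132}{66 \cdot 67} - \frac{1}{6181} = \frac{1}{66} \cdot \frac{1}{67} \cdot 157 - \frac{1}{6181} = \frac{157}{4422} - \frac{1}{6181} = \frac{965995}{27332382}$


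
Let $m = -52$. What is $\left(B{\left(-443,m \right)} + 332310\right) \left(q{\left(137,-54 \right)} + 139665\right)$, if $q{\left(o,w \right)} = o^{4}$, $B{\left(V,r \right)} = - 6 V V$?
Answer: $-297855541334784$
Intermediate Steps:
$B{\left(V,r \right)} = - 6 V^{2}$
$\left(B{\left(-443,m \right)} + 332310\right) \left(q{\left(137,-54 \right)} + 139665\right) = \left(- 6 \left(-443\right)^{2} + 332310\right) \left(137^{4} + 139665\right) = \left(\left(-6\right) 196249 + 332310\right) \left(352275361 + 139665\right) = \left(-1177494 + 332310\right) 352415026 = \left(-845184\right) 352415026 = -297855541334784$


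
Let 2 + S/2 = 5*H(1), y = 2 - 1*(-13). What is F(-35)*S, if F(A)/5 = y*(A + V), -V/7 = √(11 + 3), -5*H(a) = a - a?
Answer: 10500 + 2100*√14 ≈ 18357.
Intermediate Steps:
y = 15 (y = 2 + 13 = 15)
H(a) = 0 (H(a) = -(a - a)/5 = -⅕*0 = 0)
V = -7*√14 (V = -7*√(11 + 3) = -7*√14 ≈ -26.192)
S = -4 (S = -4 + 2*(5*0) = -4 + 2*0 = -4 + 0 = -4)
F(A) = -525*√14 + 75*A (F(A) = 5*(15*(A - 7*√14)) = 5*(-105*√14 + 15*A) = -525*√14 + 75*A)
F(-35)*S = (-525*√14 + 75*(-35))*(-4) = (-525*√14 - 2625)*(-4) = (-2625 - 525*√14)*(-4) = 10500 + 2100*√14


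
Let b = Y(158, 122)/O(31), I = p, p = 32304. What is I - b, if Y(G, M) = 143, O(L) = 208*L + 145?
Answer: 212980129/6593 ≈ 32304.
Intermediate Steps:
I = 32304
O(L) = 145 + 208*L
b = 143/6593 (b = 143/(145 + 208*31) = 143/(145 + 6448) = 143/6593 ≈ 0.021690)
I - b = 32304 - 1*143/6593 = 32304 - 143/6593 = 212980129/6593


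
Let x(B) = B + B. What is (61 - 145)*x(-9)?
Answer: 1512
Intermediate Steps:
x(B) = 2*B
(61 - 145)*x(-9) = (61 - 145)*(2*(-9)) = -84*(-18) = 1512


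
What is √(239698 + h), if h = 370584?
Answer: √610282 ≈ 781.21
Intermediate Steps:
√(239698 + h) = √(239698 + 370584) = √610282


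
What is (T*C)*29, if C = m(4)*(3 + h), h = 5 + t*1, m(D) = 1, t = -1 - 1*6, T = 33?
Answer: 957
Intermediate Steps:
t = -7 (t = -1 - 6 = -7)
h = -2 (h = 5 - 7*1 = 5 - 7 = -2)
C = 1 (C = 1*(3 - 2) = 1*1 = 1)
(T*C)*29 = (33*1)*29 = 33*29 = 957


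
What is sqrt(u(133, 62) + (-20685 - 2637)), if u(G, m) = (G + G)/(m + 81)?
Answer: 2*I*sqrt(119218385)/143 ≈ 152.71*I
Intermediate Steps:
u(G, m) = 2*G/(81 + m) (u(G, m) = (2*G)/(81 + m) = 2*G/(81 + m))
sqrt(u(133, 62) + (-20685 - 2637)) = sqrt(2*133/(81 + 62) + (-20685 - 2637)) = sqrt(2*133/143 - 23322) = sqrt(2*133*(1/143) - 23322) = sqrt(266/143 - 23322) = sqrt(-3334780/143) = 2*I*sqrt(119218385)/143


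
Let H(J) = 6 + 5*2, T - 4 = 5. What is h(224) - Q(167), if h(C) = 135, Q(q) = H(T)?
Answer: 119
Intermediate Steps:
T = 9 (T = 4 + 5 = 9)
H(J) = 16 (H(J) = 6 + 10 = 16)
Q(q) = 16
h(224) - Q(167) = 135 - 1*16 = 135 - 16 = 119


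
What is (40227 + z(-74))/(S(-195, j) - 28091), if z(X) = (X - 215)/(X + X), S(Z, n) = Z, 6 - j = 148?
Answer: -5953885/4186328 ≈ -1.4222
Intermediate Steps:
j = -142 (j = 6 - 1*148 = 6 - 148 = -142)
z(X) = (-215 + X)/(2*X) (z(X) = (-215 + X)/((2*X)) = (-215 + X)*(1/(2*X)) = (-215 + X)/(2*X))
(40227 + z(-74))/(S(-195, j) - 28091) = (40227 + (½)*(-215 - 74)/(-74))/(-195 - 28091) = (40227 + (½)*(-1/74)*(-289))/(-28286) = (40227 + 289/148)*(-1/28286) = (5953885/148)*(-1/28286) = -5953885/4186328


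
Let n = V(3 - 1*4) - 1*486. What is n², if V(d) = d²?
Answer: 235225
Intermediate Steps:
n = -485 (n = (3 - 1*4)² - 1*486 = (3 - 4)² - 486 = (-1)² - 486 = 1 - 486 = -485)
n² = (-485)² = 235225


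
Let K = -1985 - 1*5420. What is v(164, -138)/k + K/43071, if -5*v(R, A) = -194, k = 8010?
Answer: -48035746/287498925 ≈ -0.16708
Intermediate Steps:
K = -7405 (K = -1985 - 5420 = -7405)
v(R, A) = 194/5 (v(R, A) = -⅕*(-194) = 194/5)
v(164, -138)/k + K/43071 = (194/5)/8010 - 7405/43071 = (194/5)*(1/8010) - 7405*1/43071 = 97/20025 - 7405/43071 = -48035746/287498925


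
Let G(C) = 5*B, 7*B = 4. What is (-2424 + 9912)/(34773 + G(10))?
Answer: 52416/243431 ≈ 0.21532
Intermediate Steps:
B = 4/7 (B = (⅐)*4 = 4/7 ≈ 0.57143)
G(C) = 20/7 (G(C) = 5*(4/7) = 20/7)
(-2424 + 9912)/(34773 + G(10)) = (-2424 + 9912)/(34773 + 20/7) = 7488/(243431/7) = 7488*(7/243431) = 52416/243431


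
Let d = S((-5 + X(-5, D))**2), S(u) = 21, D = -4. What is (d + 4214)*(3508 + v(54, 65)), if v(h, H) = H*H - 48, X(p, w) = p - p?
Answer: 32545975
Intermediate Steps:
X(p, w) = 0
d = 21
v(h, H) = -48 + H**2 (v(h, H) = H**2 - 48 = -48 + H**2)
(d + 4214)*(3508 + v(54, 65)) = (21 + 4214)*(3508 + (-48 + 65**2)) = 4235*(3508 + (-48 + 4225)) = 4235*(3508 + 4177) = 4235*7685 = 32545975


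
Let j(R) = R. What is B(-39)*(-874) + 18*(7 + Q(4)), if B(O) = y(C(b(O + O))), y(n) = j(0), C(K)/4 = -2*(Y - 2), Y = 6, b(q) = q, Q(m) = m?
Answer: 198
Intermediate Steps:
C(K) = -32 (C(K) = 4*(-2*(6 - 2)) = 4*(-2*4) = 4*(-8) = -32)
y(n) = 0
B(O) = 0
B(-39)*(-874) + 18*(7 + Q(4)) = 0*(-874) + 18*(7 + 4) = 0 + 18*11 = 0 + 198 = 198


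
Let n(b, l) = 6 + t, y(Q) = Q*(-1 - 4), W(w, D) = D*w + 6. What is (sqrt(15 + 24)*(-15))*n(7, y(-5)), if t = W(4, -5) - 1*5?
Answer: 195*sqrt(39) ≈ 1217.8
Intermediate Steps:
W(w, D) = 6 + D*w
t = -19 (t = (6 - 5*4) - 1*5 = (6 - 20) - 5 = -14 - 5 = -19)
y(Q) = -5*Q (y(Q) = Q*(-5) = -5*Q)
n(b, l) = -13 (n(b, l) = 6 - 19 = -13)
(sqrt(15 + 24)*(-15))*n(7, y(-5)) = (sqrt(15 + 24)*(-15))*(-13) = (sqrt(39)*(-15))*(-13) = -15*sqrt(39)*(-13) = 195*sqrt(39)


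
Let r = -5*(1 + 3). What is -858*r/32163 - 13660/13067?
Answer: -71705620/140091307 ≈ -0.51185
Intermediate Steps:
r = -20 (r = -5*4 = -20)
-858*r/32163 - 13660/13067 = -858*(-20)/32163 - 13660/13067 = 17160*(1/32163) - 13660*1/13067 = 5720/10721 - 13660/13067 = -71705620/140091307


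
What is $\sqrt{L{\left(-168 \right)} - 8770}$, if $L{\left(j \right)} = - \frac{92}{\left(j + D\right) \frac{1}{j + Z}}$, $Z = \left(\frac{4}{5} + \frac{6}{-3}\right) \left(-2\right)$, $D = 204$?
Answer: $\frac{i \sqrt{208670}}{5} \approx 91.361 i$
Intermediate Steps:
$Z = \frac{12}{5}$ ($Z = \left(4 \cdot \frac{1}{5} + 6 \left(- \frac{1}{3}\right)\right) \left(-2\right) = \left(\frac{4}{5} - 2\right) \left(-2\right) = \left(- \frac{6}{5}\right) \left(-2\right) = \frac{12}{5} \approx 2.4$)
$L{\left(j \right)} = - \frac{92 \left(\frac{12}{5} + j\right)}{204 + j}$ ($L{\left(j \right)} = - \frac{92}{\left(j + 204\right) \frac{1}{j + \frac{12}{5}}} = - \frac{92}{\left(204 + j\right) \frac{1}{\frac{12}{5} + j}} = - \frac{92}{\frac{1}{\frac{12}{5} + j} \left(204 + j\right)} = - 92 \frac{\frac{12}{5} + j}{204 + j} = - \frac{92 \left(\frac{12}{5} + j\right)}{204 + j}$)
$\sqrt{L{\left(-168 \right)} - 8770} = \sqrt{\frac{92 \left(-12 - -840\right)}{5 \left(204 - 168\right)} - 8770} = \sqrt{\frac{92 \left(-12 + 840\right)}{5 \cdot 36} - 8770} = \sqrt{\frac{92}{5} \cdot \frac{1}{36} \cdot 828 - 8770} = \sqrt{\frac{2116}{5} - 8770} = \sqrt{- \frac{41734}{5}} = \frac{i \sqrt{208670}}{5}$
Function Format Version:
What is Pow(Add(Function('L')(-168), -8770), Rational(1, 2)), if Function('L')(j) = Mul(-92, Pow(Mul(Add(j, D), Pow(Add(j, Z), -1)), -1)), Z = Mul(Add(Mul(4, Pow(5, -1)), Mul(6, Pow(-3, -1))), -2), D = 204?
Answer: Mul(Rational(1, 5), I, Pow(208670, Rational(1, 2))) ≈ Mul(91.361, I)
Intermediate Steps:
Z = Rational(12, 5) (Z = Mul(Add(Mul(4, Rational(1, 5)), Mul(6, Rational(-1, 3))), -2) = Mul(Add(Rational(4, 5), -2), -2) = Mul(Rational(-6, 5), -2) = Rational(12, 5) ≈ 2.4000)
Function('L')(j) = Mul(-92, Pow(Add(204, j), -1), Add(Rational(12, 5), j)) (Function('L')(j) = Mul(-92, Pow(Mul(Add(j, 204), Pow(Add(j, Rational(12, 5)), -1)), -1)) = Mul(-92, Pow(Mul(Add(204, j), Pow(Add(Rational(12, 5), j), -1)), -1)) = Mul(-92, Pow(Mul(Pow(Add(Rational(12, 5), j), -1), Add(204, j)), -1)) = Mul(-92, Mul(Pow(Add(204, j), -1), Add(Rational(12, 5), j))) = Mul(-92, Pow(Add(204, j), -1), Add(Rational(12, 5), j)))
Pow(Add(Function('L')(-168), -8770), Rational(1, 2)) = Pow(Add(Mul(Rational(92, 5), Pow(Add(204, -168), -1), Add(-12, Mul(-5, -168))), -8770), Rational(1, 2)) = Pow(Add(Mul(Rational(92, 5), Pow(36, -1), Add(-12, 840)), -8770), Rational(1, 2)) = Pow(Add(Mul(Rational(92, 5), Rational(1, 36), 828), -8770), Rational(1, 2)) = Pow(Add(Rational(2116, 5), -8770), Rational(1, 2)) = Pow(Rational(-41734, 5), Rational(1, 2)) = Mul(Rational(1, 5), I, Pow(208670, Rational(1, 2)))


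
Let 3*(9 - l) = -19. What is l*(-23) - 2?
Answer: -1064/3 ≈ -354.67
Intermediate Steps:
l = 46/3 (l = 9 - ⅓*(-19) = 9 + 19/3 = 46/3 ≈ 15.333)
l*(-23) - 2 = (46/3)*(-23) - 2 = -1058/3 - 2 = -1064/3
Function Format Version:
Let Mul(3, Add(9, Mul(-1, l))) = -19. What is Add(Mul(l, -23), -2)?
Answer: Rational(-1064, 3) ≈ -354.67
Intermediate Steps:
l = Rational(46, 3) (l = Add(9, Mul(Rational(-1, 3), -19)) = Add(9, Rational(19, 3)) = Rational(46, 3) ≈ 15.333)
Add(Mul(l, -23), -2) = Add(Mul(Rational(46, 3), -23), -2) = Add(Rational(-1058, 3), -2) = Rational(-1064, 3)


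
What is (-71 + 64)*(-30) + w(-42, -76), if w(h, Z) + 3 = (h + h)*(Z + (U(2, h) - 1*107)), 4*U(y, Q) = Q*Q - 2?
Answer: -21423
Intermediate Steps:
U(y, Q) = -½ + Q²/4 (U(y, Q) = (Q*Q - 2)/4 = (Q² - 2)/4 = (-2 + Q²)/4 = -½ + Q²/4)
w(h, Z) = -3 + 2*h*(-215/2 + Z + h²/4) (w(h, Z) = -3 + (h + h)*(Z + ((-½ + h²/4) - 1*107)) = -3 + (2*h)*(Z + ((-½ + h²/4) - 107)) = -3 + (2*h)*(Z + (-215/2 + h²/4)) = -3 + (2*h)*(-215/2 + Z + h²/4) = -3 + 2*h*(-215/2 + Z + h²/4))
(-71 + 64)*(-30) + w(-42, -76) = (-71 + 64)*(-30) + (-3 + (½)*(-42)³ - 215*(-42) + 2*(-76)*(-42)) = -7*(-30) + (-3 + (½)*(-74088) + 9030 + 6384) = 210 + (-3 - 37044 + 9030 + 6384) = 210 - 21633 = -21423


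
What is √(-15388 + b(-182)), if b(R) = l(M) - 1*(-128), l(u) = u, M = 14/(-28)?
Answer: I*√61042/2 ≈ 123.53*I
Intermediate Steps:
M = -½ (M = 14*(-1/28) = -½ ≈ -0.50000)
b(R) = 255/2 (b(R) = -½ - 1*(-128) = -½ + 128 = 255/2)
√(-15388 + b(-182)) = √(-15388 + 255/2) = √(-30521/2) = I*√61042/2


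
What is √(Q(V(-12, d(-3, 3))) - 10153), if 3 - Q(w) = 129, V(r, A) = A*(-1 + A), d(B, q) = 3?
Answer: I*√10279 ≈ 101.39*I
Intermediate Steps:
Q(w) = -126 (Q(w) = 3 - 1*129 = 3 - 129 = -126)
√(Q(V(-12, d(-3, 3))) - 10153) = √(-126 - 10153) = √(-10279) = I*√10279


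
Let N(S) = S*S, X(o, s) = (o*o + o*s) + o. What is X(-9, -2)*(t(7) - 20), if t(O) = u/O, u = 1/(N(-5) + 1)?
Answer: -163755/91 ≈ -1799.5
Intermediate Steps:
X(o, s) = o + o² + o*s (X(o, s) = (o² + o*s) + o = o + o² + o*s)
N(S) = S²
u = 1/26 (u = 1/((-5)² + 1) = 1/(25 + 1) = 1/26 ≈ 0.038462)
t(O) = 1/(26*O)
X(-9, -2)*(t(7) - 20) = (-9*(1 - 9 - 2))*((1/26)/7 - 20) = (-9*(-10))*((1/26)*(⅐) - 20) = 90*(1/182 - 20) = 90*(-3639/182) = -163755/91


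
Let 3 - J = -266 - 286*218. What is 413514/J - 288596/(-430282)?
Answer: 97999323340/13471483997 ≈ 7.2746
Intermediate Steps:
J = 62617 (J = 3 - (-266 - 286*218) = 3 - (-266 - 62348) = 3 - 1*(-62614) = 3 + 62614 = 62617)
413514/J - 288596/(-430282) = 413514/62617 - 288596/(-430282) = 413514*(1/62617) - 288596*(-1/430282) = 413514/62617 + 144298/215141 = 97999323340/13471483997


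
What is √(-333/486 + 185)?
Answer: √59718/18 ≈ 13.576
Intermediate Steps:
√(-333/486 + 185) = √(-333*1/486 + 185) = √(-37/54 + 185) = √(9953/54) = √59718/18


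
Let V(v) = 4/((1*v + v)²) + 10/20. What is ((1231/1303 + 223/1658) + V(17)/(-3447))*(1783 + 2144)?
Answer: 29803531120748/7033097557 ≈ 4237.6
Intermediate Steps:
V(v) = ½ + v⁻² (V(v) = 4/((v + v)²) + 10*(1/20) = 4/((2*v)²) + ½ = 4/((4*v²)) + ½ = 4*(1/(4*v²)) + ½ = v⁻² + ½ = ½ + v⁻²)
((1231/1303 + 223/1658) + V(17)/(-3447))*(1783 + 2144) = ((1231/1303 + 223/1658) + (½ + 17⁻²)/(-3447))*(1783 + 2144) = ((1231*(1/1303) + 223*(1/1658)) + (½ + 1/289)*(-1/3447))*3927 = ((1231/1303 + 223/1658) + (291/578)*(-1/3447))*3927 = (2331567/2160374 - 97/664122)*3927 = (387058845724/358687975407)*3927 = 29803531120748/7033097557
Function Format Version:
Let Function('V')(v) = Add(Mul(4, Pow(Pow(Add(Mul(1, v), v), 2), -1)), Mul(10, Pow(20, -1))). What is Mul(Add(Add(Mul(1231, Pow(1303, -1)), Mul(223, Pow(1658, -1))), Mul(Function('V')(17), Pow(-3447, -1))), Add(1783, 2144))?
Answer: Rational(29803531120748, 7033097557) ≈ 4237.6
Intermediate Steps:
Function('V')(v) = Add(Rational(1, 2), Pow(v, -2)) (Function('V')(v) = Add(Mul(4, Pow(Pow(Add(v, v), 2), -1)), Mul(10, Rational(1, 20))) = Add(Mul(4, Pow(Pow(Mul(2, v), 2), -1)), Rational(1, 2)) = Add(Mul(4, Pow(Mul(4, Pow(v, 2)), -1)), Rational(1, 2)) = Add(Mul(4, Mul(Rational(1, 4), Pow(v, -2))), Rational(1, 2)) = Add(Pow(v, -2), Rational(1, 2)) = Add(Rational(1, 2), Pow(v, -2)))
Mul(Add(Add(Mul(1231, Pow(1303, -1)), Mul(223, Pow(1658, -1))), Mul(Function('V')(17), Pow(-3447, -1))), Add(1783, 2144)) = Mul(Add(Add(Mul(1231, Pow(1303, -1)), Mul(223, Pow(1658, -1))), Mul(Add(Rational(1, 2), Pow(17, -2)), Pow(-3447, -1))), Add(1783, 2144)) = Mul(Add(Add(Mul(1231, Rational(1, 1303)), Mul(223, Rational(1, 1658))), Mul(Add(Rational(1, 2), Rational(1, 289)), Rational(-1, 3447))), 3927) = Mul(Add(Add(Rational(1231, 1303), Rational(223, 1658)), Mul(Rational(291, 578), Rational(-1, 3447))), 3927) = Mul(Add(Rational(2331567, 2160374), Rational(-97, 664122)), 3927) = Mul(Rational(387058845724, 358687975407), 3927) = Rational(29803531120748, 7033097557)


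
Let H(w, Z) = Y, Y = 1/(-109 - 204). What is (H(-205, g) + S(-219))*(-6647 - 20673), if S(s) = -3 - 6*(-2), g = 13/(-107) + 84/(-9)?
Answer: -76933120/313 ≈ -2.4579e+5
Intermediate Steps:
g = -3035/321 (g = 13*(-1/107) + 84*(-1/9) = -13/107 - 28/3 = -3035/321 ≈ -9.4548)
Y = -1/313 (Y = 1/(-313) = -1/313 ≈ -0.0031949)
S(s) = 9 (S(s) = -3 + 12 = 9)
H(w, Z) = -1/313
(H(-205, g) + S(-219))*(-6647 - 20673) = (-1/313 + 9)*(-6647 - 20673) = (2816/313)*(-27320) = -76933120/313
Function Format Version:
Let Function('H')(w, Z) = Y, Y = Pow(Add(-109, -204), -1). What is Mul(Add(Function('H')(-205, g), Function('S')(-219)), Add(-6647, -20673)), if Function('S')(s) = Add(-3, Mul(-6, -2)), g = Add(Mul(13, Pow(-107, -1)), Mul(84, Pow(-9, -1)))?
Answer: Rational(-76933120, 313) ≈ -2.4579e+5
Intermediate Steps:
g = Rational(-3035, 321) (g = Add(Mul(13, Rational(-1, 107)), Mul(84, Rational(-1, 9))) = Add(Rational(-13, 107), Rational(-28, 3)) = Rational(-3035, 321) ≈ -9.4548)
Y = Rational(-1, 313) (Y = Pow(-313, -1) = Rational(-1, 313) ≈ -0.0031949)
Function('S')(s) = 9 (Function('S')(s) = Add(-3, 12) = 9)
Function('H')(w, Z) = Rational(-1, 313)
Mul(Add(Function('H')(-205, g), Function('S')(-219)), Add(-6647, -20673)) = Mul(Add(Rational(-1, 313), 9), Add(-6647, -20673)) = Mul(Rational(2816, 313), -27320) = Rational(-76933120, 313)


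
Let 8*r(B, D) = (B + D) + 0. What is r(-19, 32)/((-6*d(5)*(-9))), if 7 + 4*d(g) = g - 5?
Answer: -13/756 ≈ -0.017196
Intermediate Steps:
d(g) = -3 + g/4 (d(g) = -7/4 + (g - 5)/4 = -7/4 + (-5 + g)/4 = -7/4 + (-5/4 + g/4) = -3 + g/4)
r(B, D) = B/8 + D/8 (r(B, D) = ((B + D) + 0)/8 = (B + D)/8 = B/8 + D/8)
r(-19, 32)/((-6*d(5)*(-9))) = ((⅛)*(-19) + (⅛)*32)/((-6*(-3 + (¼)*5)*(-9))) = (-19/8 + 4)/((-6*(-3 + 5/4)*(-9))) = 13/(8*((-6*(-7/4)*(-9)))) = 13/(8*(((21/2)*(-9)))) = 13/(8*(-189/2)) = (13/8)*(-2/189) = -13/756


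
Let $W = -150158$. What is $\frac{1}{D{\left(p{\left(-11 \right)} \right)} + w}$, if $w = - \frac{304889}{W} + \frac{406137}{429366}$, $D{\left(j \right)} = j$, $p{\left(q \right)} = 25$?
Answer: $\frac{5372728319}{150309348810} \approx 0.035744$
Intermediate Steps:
$w = \frac{15991140835}{5372728319}$ ($w = - \frac{304889}{-150158} + \frac{406137}{429366} = \left(-304889\right) \left(- \frac{1}{150158}\right) + 406137 \cdot \frac{1}{429366} = \frac{304889}{150158} + \frac{135379}{143122} = \frac{15991140835}{5372728319} \approx 2.9764$)
$\frac{1}{D{\left(p{\left(-11 \right)} \right)} + w} = \frac{1}{25 + \frac{15991140835}{5372728319}} = \frac{1}{\frac{150309348810}{5372728319}} = \frac{5372728319}{150309348810}$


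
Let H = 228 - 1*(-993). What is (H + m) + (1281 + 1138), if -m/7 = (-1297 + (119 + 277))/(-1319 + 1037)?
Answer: 1020173/282 ≈ 3617.6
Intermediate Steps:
H = 1221 (H = 228 + 993 = 1221)
m = -6307/282 (m = -7*(-1297 + (119 + 277))/(-1319 + 1037) = -7*(-1297 + 396)/(-282) = -(-6307)*(-1)/282 = -7*901/282 = -6307/282 ≈ -22.365)
(H + m) + (1281 + 1138) = (1221 - 6307/282) + (1281 + 1138) = 338015/282 + 2419 = 1020173/282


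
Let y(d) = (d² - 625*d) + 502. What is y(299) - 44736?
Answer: -141708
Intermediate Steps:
y(d) = 502 + d² - 625*d
y(299) - 44736 = (502 + 299² - 625*299) - 44736 = (502 + 89401 - 186875) - 44736 = -96972 - 44736 = -141708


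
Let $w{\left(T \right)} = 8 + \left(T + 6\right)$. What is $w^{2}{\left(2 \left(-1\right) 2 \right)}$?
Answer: $100$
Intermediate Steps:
$w{\left(T \right)} = 14 + T$ ($w{\left(T \right)} = 8 + \left(6 + T\right) = 14 + T$)
$w^{2}{\left(2 \left(-1\right) 2 \right)} = \left(14 + 2 \left(-1\right) 2\right)^{2} = \left(14 - 4\right)^{2} = 10^{2} = 100$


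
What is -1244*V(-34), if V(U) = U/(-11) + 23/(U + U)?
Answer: -640349/187 ≈ -3424.3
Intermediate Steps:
V(U) = -U/11 + 23/(2*U) (V(U) = U*(-1/11) + 23/((2*U)) = -U/11 + 23*(1/(2*U)) = -U/11 + 23/(2*U))
-1244*V(-34) = -1244*(-1/11*(-34) + (23/2)/(-34)) = -1244*(34/11 + (23/2)*(-1/34)) = -1244*(34/11 - 23/68) = -1244*2059/748 = -640349/187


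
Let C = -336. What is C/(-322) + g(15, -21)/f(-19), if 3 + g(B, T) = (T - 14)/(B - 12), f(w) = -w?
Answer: 356/1311 ≈ 0.27155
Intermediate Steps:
g(B, T) = -3 + (-14 + T)/(-12 + B) (g(B, T) = -3 + (T - 14)/(B - 12) = -3 + (-14 + T)/(-12 + B))
C/(-322) + g(15, -21)/f(-19) = -336/(-322) + ((22 - 21 - 3*15)/(-12 + 15))/((-1*(-19))) = -336*(-1/322) + ((22 - 21 - 45)/3)/19 = 24/23 + ((⅓)*(-44))*(1/19) = 24/23 - 44/3*1/19 = 24/23 - 44/57 = 356/1311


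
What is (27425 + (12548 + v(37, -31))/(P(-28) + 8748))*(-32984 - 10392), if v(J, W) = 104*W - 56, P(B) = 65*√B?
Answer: 43376*(-1782625*√7 + 119961584*I)/(-4374*I + 65*√7) ≈ -1.1896e+9 + 1804.0*I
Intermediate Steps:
v(J, W) = -56 + 104*W
(27425 + (12548 + v(37, -31))/(P(-28) + 8748))*(-32984 - 10392) = (27425 + (12548 + (-56 + 104*(-31)))/(65*√(-28) + 8748))*(-32984 - 10392) = (27425 + (12548 + (-56 - 3224))/(65*(2*I*√7) + 8748))*(-43376) = (27425 + (12548 - 3280)/(130*I*√7 + 8748))*(-43376) = (27425 + 9268/(8748 + 130*I*√7))*(-43376) = -1189586800 - 402008768/(8748 + 130*I*√7)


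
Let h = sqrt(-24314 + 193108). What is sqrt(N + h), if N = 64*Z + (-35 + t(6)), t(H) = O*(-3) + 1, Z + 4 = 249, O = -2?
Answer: sqrt(15652 + sqrt(168794)) ≈ 126.74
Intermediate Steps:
Z = 245 (Z = -4 + 249 = 245)
t(H) = 7 (t(H) = -2*(-3) + 1 = 6 + 1 = 7)
h = sqrt(168794) ≈ 410.85
N = 15652 (N = 64*245 + (-35 + 7) = 15680 - 28 = 15652)
sqrt(N + h) = sqrt(15652 + sqrt(168794))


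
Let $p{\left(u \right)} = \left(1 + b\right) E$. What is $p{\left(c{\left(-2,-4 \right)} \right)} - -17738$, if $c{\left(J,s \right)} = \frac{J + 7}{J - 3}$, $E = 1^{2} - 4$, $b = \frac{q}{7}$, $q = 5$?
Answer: $\frac{124130}{7} \approx 17733.0$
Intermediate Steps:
$b = \frac{5}{7} \approx 0.71429$
$E = -3$ ($E = 1 - 4 = -3$)
$c{\left(J,s \right)} = \frac{7 + J}{-3 + J}$
$p{\left(u \right)} = - \frac{36}{7}$ ($p{\left(u \right)} = \left(1 + \frac{5}{7}\right) \left(-3\right) = \frac{12}{7} \left(-3\right) = - \frac{36}{7}$)
$p{\left(c{\left(-2,-4 \right)} \right)} - -17738 = - \frac{36}{7} - -17738 = - \frac{36}{7} + 17738 = \frac{124130}{7}$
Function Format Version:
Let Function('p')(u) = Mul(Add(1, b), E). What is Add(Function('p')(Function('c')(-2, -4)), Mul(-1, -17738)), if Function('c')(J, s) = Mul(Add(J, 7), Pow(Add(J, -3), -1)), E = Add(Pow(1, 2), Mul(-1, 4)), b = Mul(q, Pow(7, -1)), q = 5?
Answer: Rational(124130, 7) ≈ 17733.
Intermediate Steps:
b = Rational(5, 7) (b = Mul(5, Pow(7, -1)) = Mul(5, Rational(1, 7)) = Rational(5, 7) ≈ 0.71429)
E = -3 (E = Add(1, -4) = -3)
Function('c')(J, s) = Mul(Pow(Add(-3, J), -1), Add(7, J)) (Function('c')(J, s) = Mul(Add(7, J), Pow(Add(-3, J), -1)) = Mul(Pow(Add(-3, J), -1), Add(7, J)))
Function('p')(u) = Rational(-36, 7) (Function('p')(u) = Mul(Add(1, Rational(5, 7)), -3) = Mul(Rational(12, 7), -3) = Rational(-36, 7))
Add(Function('p')(Function('c')(-2, -4)), Mul(-1, -17738)) = Add(Rational(-36, 7), Mul(-1, -17738)) = Add(Rational(-36, 7), 17738) = Rational(124130, 7)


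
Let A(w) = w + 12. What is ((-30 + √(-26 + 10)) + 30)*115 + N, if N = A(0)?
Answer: 12 + 460*I ≈ 12.0 + 460.0*I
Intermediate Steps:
A(w) = 12 + w
N = 12 (N = 12 + 0 = 12)
((-30 + √(-26 + 10)) + 30)*115 + N = ((-30 + √(-26 + 10)) + 30)*115 + 12 = ((-30 + √(-16)) + 30)*115 + 12 = ((-30 + 4*I) + 30)*115 + 12 = (4*I)*115 + 12 = 460*I + 12 = 12 + 460*I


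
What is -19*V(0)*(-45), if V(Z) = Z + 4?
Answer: 3420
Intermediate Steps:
V(Z) = 4 + Z
-19*V(0)*(-45) = -19*(4 + 0)*(-45) = -19*4*(-45) = -76*(-45) = 3420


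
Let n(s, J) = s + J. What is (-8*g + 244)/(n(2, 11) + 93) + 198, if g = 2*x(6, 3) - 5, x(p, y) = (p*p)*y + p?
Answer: 9724/53 ≈ 183.47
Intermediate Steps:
x(p, y) = p + y*p² (x(p, y) = p²*y + p = y*p² + p = p + y*p²)
g = 223 (g = 2*(6*(1 + 6*3)) - 5 = 2*(6*(1 + 18)) - 5 = 2*(6*19) - 5 = 2*114 - 5 = 228 - 5 = 223)
n(s, J) = J + s
(-8*g + 244)/(n(2, 11) + 93) + 198 = (-8*223 + 244)/((11 + 2) + 93) + 198 = (-1784 + 244)/(13 + 93) + 198 = -1540/106 + 198 = -1540*1/106 + 198 = -770/53 + 198 = 9724/53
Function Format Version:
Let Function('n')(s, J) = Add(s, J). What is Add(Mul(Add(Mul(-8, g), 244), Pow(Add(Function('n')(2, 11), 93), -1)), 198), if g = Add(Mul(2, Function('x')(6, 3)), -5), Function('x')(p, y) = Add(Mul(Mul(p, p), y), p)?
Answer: Rational(9724, 53) ≈ 183.47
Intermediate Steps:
Function('x')(p, y) = Add(p, Mul(y, Pow(p, 2))) (Function('x')(p, y) = Add(Mul(Pow(p, 2), y), p) = Add(Mul(y, Pow(p, 2)), p) = Add(p, Mul(y, Pow(p, 2))))
g = 223 (g = Add(Mul(2, Mul(6, Add(1, Mul(6, 3)))), -5) = Add(Mul(2, Mul(6, Add(1, 18))), -5) = Add(Mul(2, Mul(6, 19)), -5) = Add(Mul(2, 114), -5) = Add(228, -5) = 223)
Function('n')(s, J) = Add(J, s)
Add(Mul(Add(Mul(-8, g), 244), Pow(Add(Function('n')(2, 11), 93), -1)), 198) = Add(Mul(Add(Mul(-8, 223), 244), Pow(Add(Add(11, 2), 93), -1)), 198) = Add(Mul(Add(-1784, 244), Pow(Add(13, 93), -1)), 198) = Add(Mul(-1540, Pow(106, -1)), 198) = Add(Mul(-1540, Rational(1, 106)), 198) = Add(Rational(-770, 53), 198) = Rational(9724, 53)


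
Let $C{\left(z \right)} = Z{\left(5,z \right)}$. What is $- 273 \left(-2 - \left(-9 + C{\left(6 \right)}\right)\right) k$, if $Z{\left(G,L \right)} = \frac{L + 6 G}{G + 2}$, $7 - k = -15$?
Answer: $-11154$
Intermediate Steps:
$k = 22$ ($k = 7 - -15 = 7 + 15 = 22$)
$Z{\left(G,L \right)} = \frac{L + 6 G}{2 + G}$
$C{\left(z \right)} = \frac{30}{7} + \frac{z}{7}$ ($C{\left(z \right)} = \frac{z + 6 \cdot 5}{2 + 5} = \frac{z + 30}{7} = \frac{30 + z}{7} = \frac{30}{7} + \frac{z}{7}$)
$- 273 \left(-2 - \left(-9 + C{\left(6 \right)}\right)\right) k = - 273 \left(-2 + \left(9 - \left(\frac{30}{7} + \frac{1}{7} \cdot 6\right)\right)\right) 22 = - 273 \left(-2 + \left(9 - \left(\frac{30}{7} + \frac{6}{7}\right)\right)\right) 22 = - 273 \left(-2 + \left(9 - \frac{36}{7}\right)\right) 22 = - 273 \left(-2 + \frac{27}{7}\right) 22 = - 273 \cdot \frac{13}{7} \cdot 22 = \left(-273\right) \frac{286}{7} = -11154$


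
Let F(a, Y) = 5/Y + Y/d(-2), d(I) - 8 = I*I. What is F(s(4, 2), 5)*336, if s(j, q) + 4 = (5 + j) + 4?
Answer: 476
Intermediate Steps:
d(I) = 8 + I² (d(I) = 8 + I*I = 8 + I²)
s(j, q) = 5 + j (s(j, q) = -4 + ((5 + j) + 4) = -4 + (9 + j) = 5 + j)
F(a, Y) = 5/Y + Y/12 (F(a, Y) = 5/Y + Y/(8 + (-2)²) = 5/Y + Y/(8 + 4) = 5/Y + Y/12)
F(s(4, 2), 5)*336 = (5/5 + (1/12)*5)*336 = (5*(⅕) + 5/12)*336 = (1 + 5/12)*336 = (17/12)*336 = 476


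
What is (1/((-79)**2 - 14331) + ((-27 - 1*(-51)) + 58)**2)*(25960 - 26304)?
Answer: -9356311348/4045 ≈ -2.3131e+6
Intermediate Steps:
(1/((-79)**2 - 14331) + ((-27 - 1*(-51)) + 58)**2)*(25960 - 26304) = (1/(6241 - 14331) + ((-27 + 51) + 58)**2)*(-344) = (1/(-8090) + (24 + 58)**2)*(-344) = (-1/8090 + 82**2)*(-344) = (-1/8090 + 6724)*(-344) = (54397159/8090)*(-344) = -9356311348/4045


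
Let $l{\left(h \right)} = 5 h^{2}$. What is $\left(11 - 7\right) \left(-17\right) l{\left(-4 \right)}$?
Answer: $-5440$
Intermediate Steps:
$\left(11 - 7\right) \left(-17\right) l{\left(-4 \right)} = \left(11 - 7\right) \left(-17\right) 5 \left(-4\right)^{2} = 4 \left(-17\right) 5 \cdot 16 = \left(-68\right) 80 = -5440$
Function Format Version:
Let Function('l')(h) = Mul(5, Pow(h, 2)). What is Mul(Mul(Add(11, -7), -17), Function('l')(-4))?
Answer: -5440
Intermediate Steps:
Mul(Mul(Add(11, -7), -17), Function('l')(-4)) = Mul(Mul(Add(11, -7), -17), Mul(5, Pow(-4, 2))) = Mul(Mul(4, -17), Mul(5, 16)) = Mul(-68, 80) = -5440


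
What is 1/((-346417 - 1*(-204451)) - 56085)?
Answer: -1/198051 ≈ -5.0492e-6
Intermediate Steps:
1/((-346417 - 1*(-204451)) - 56085) = 1/((-346417 + 204451) - 56085) = 1/(-141966 - 56085) = 1/(-198051) = -1/198051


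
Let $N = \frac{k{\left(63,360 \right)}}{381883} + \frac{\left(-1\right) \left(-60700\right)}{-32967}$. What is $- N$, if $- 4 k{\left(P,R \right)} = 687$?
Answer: $\frac{92743840729}{50358147444} \approx 1.8417$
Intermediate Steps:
$k{\left(P,R \right)} = - \frac{687}{4}$ ($k{\left(P,R \right)} = \left(- \frac{1}{4}\right) 687 = - \frac{687}{4}$)
$N = - \frac{92743840729}{50358147444}$ ($N = - \frac{687}{4 \cdot 381883} + \frac{\left(-1\right) \left(-60700\right)}{-32967} = \left(- \frac{687}{4}\right) \frac{1}{381883} + 60700 \left(- \frac{1}{32967}\right) = - \frac{687}{1527532} - \frac{60700}{32967} = - \frac{92743840729}{50358147444} \approx -1.8417$)
$- N = \left(-1\right) \left(- \frac{92743840729}{50358147444}\right) = \frac{92743840729}{50358147444}$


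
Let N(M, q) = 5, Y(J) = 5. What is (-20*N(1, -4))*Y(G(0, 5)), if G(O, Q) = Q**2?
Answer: -500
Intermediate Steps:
(-20*N(1, -4))*Y(G(0, 5)) = -20*5*5 = -100*5 = -500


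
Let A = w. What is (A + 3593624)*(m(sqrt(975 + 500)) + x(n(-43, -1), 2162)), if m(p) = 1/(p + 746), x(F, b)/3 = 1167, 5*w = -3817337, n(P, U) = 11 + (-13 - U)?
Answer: 27497791436091721/2775205 - 14150783*sqrt(59)/555041 ≈ 9.9084e+9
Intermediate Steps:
n(P, U) = -2 - U
w = -3817337/5 (w = (1/5)*(-3817337) = -3817337/5 ≈ -7.6347e+5)
x(F, b) = 3501 (x(F, b) = 3*1167 = 3501)
m(p) = 1/(746 + p)
A = -3817337/5 ≈ -7.6347e+5
(A + 3593624)*(m(sqrt(975 + 500)) + x(n(-43, -1), 2162)) = (-3817337/5 + 3593624)*(1/(746 + sqrt(975 + 500)) + 3501) = 14150783*(1/(746 + sqrt(1475)) + 3501)/5 = 14150783*(1/(746 + 5*sqrt(59)) + 3501)/5 = 14150783*(3501 + 1/(746 + 5*sqrt(59)))/5 = 49541891283/5 + 14150783/(5*(746 + 5*sqrt(59)))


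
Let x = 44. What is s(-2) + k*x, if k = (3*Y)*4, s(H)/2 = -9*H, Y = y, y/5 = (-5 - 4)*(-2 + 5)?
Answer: -71244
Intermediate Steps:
y = -135 (y = 5*((-5 - 4)*(-2 + 5)) = 5*(-9*3) = 5*(-27) = -135)
Y = -135
s(H) = -18*H (s(H) = 2*(-9*H) = -18*H)
k = -1620 (k = (3*(-135))*4 = -405*4 = -1620)
s(-2) + k*x = -18*(-2) - 1620*44 = 36 - 71280 = -71244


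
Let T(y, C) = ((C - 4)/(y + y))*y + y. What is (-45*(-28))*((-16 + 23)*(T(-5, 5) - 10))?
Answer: -127890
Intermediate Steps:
T(y, C) = -2 + y + C/2 (T(y, C) = ((-4 + C)/((2*y)))*y + y = ((-4 + C)*(1/(2*y)))*y + y = ((-4 + C)/(2*y))*y + y = (-2 + C/2) + y = -2 + y + C/2)
(-45*(-28))*((-16 + 23)*(T(-5, 5) - 10)) = (-45*(-28))*((-16 + 23)*((-2 - 5 + (½)*5) - 10)) = 1260*(7*((-2 - 5 + 5/2) - 10)) = 1260*(7*(-9/2 - 10)) = 1260*(7*(-29/2)) = 1260*(-203/2) = -127890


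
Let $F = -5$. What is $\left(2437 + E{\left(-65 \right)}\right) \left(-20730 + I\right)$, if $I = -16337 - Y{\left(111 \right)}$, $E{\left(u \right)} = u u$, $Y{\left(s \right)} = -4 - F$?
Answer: $-246947016$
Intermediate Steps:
$Y{\left(s \right)} = 1$ ($Y{\left(s \right)} = -4 - -5 = -4 + 5 = 1$)
$E{\left(u \right)} = u^{2}$
$I = -16338$ ($I = -16337 - 1 = -16338$)
$\left(2437 + E{\left(-65 \right)}\right) \left(-20730 + I\right) = \left(2437 + \left(-65\right)^{2}\right) \left(-20730 - 16338\right) = \left(2437 + 4225\right) \left(-37068\right) = 6662 \left(-37068\right) = -246947016$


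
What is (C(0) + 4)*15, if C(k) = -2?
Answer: 30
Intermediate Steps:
(C(0) + 4)*15 = (-2 + 4)*15 = 2*15 = 30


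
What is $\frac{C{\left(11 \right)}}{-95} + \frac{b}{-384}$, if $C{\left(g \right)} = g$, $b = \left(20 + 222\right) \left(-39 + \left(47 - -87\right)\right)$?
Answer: $- \frac{1094137}{18240} \approx -59.986$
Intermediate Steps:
$b = 22990$ ($b = 242 \left(-39 + \left(47 + 87\right)\right) = 242 \left(-39 + 134\right) = 242 \cdot 95 = 22990$)
$\frac{C{\left(11 \right)}}{-95} + \frac{b}{-384} = \frac{11}{-95} + \frac{22990}{-384} = 11 \left(- \frac{1}{95}\right) + 22990 \left(- \frac{1}{384}\right) = - \frac{11}{95} - \frac{11495}{192} = - \frac{1094137}{18240}$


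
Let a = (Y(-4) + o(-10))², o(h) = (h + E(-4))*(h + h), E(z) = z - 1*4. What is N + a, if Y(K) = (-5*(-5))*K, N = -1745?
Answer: 65855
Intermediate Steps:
E(z) = -4 + z (E(z) = z - 4 = -4 + z)
o(h) = 2*h*(-8 + h) (o(h) = (h + (-4 - 4))*(h + h) = (h - 8)*(2*h) = (-8 + h)*(2*h) = 2*h*(-8 + h))
Y(K) = 25*K
a = 67600 (a = (25*(-4) + 2*(-10)*(-8 - 10))² = (-100 + 2*(-10)*(-18))² = (-100 + 360)² = 260² = 67600)
N + a = -1745 + 67600 = 65855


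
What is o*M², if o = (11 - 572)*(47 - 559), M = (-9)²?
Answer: 1884529152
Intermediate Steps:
M = 81
o = 287232 (o = -561*(-512) = 287232)
o*M² = 287232*81² = 287232*6561 = 1884529152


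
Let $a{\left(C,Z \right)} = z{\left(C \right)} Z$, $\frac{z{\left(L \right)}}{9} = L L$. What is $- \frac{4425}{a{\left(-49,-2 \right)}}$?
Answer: $\frac{1475}{14406} \approx 0.10239$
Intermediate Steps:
$z{\left(L \right)} = 9 L^{2}$ ($z{\left(L \right)} = 9 L L = 9 L^{2}$)
$a{\left(C,Z \right)} = 9 Z C^{2}$ ($a{\left(C,Z \right)} = 9 C^{2} Z = 9 Z C^{2}$)
$- \frac{4425}{a{\left(-49,-2 \right)}} = - \frac{4425}{9 \left(-2\right) \left(-49\right)^{2}} = - \frac{4425}{9 \left(-2\right) 2401} = - \frac{4425}{-43218} = \left(-4425\right) \left(- \frac{1}{43218}\right) = \frac{1475}{14406}$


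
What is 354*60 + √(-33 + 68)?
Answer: 21240 + √35 ≈ 21246.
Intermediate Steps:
354*60 + √(-33 + 68) = 21240 + √35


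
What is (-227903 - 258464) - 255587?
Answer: -741954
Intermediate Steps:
(-227903 - 258464) - 255587 = -486367 - 255587 = -741954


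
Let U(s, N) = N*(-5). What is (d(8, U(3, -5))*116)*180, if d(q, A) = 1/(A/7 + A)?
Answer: 3654/5 ≈ 730.80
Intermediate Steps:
U(s, N) = -5*N
d(q, A) = 7/(8*A) (d(q, A) = 1/(A*(1/7) + A) = 1/(A/7 + A) = 1/(8*A/7) = 7/(8*A))
(d(8, U(3, -5))*116)*180 = ((7/(8*((-5*(-5)))))*116)*180 = (((7/8)/25)*116)*180 = (((7/8)*(1/25))*116)*180 = ((7/200)*116)*180 = (203/50)*180 = 3654/5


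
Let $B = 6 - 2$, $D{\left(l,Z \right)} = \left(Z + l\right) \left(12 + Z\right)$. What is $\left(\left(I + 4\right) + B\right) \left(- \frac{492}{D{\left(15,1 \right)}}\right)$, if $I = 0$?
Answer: $- \frac{246}{13} \approx -18.923$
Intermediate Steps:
$D{\left(l,Z \right)} = \left(12 + Z\right) \left(Z + l\right)$
$B = 4$ ($B = 6 - 2 = 4$)
$\left(\left(I + 4\right) + B\right) \left(- \frac{492}{D{\left(15,1 \right)}}\right) = \left(\left(0 + 4\right) + 4\right) \left(- \frac{492}{1^{2} + 12 \cdot 1 + 12 \cdot 15 + 1 \cdot 15}\right) = \left(4 + 4\right) \left(- \frac{492}{1 + 12 + 180 + 15}\right) = 8 \left(- \frac{492}{208}\right) = 8 \left(\left(-492\right) \frac{1}{208}\right) = 8 \left(- \frac{123}{52}\right) = - \frac{246}{13}$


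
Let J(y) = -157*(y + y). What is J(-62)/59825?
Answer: 19468/59825 ≈ 0.32542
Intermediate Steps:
J(y) = -314*y
J(-62)/59825 = -314*(-62)/59825 = 19468*(1/59825) = 19468/59825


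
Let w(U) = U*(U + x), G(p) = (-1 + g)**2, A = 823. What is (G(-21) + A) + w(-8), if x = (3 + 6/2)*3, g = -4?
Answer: 768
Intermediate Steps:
x = 18 (x = (3 + 6*(1/2))*3 = (3 + 3)*3 = 6*3 = 18)
G(p) = 25 (G(p) = (-1 - 4)**2 = (-5)**2 = 25)
w(U) = U*(18 + U) (w(U) = U*(U + 18) = U*(18 + U))
(G(-21) + A) + w(-8) = (25 + 823) - 8*(18 - 8) = 848 - 8*10 = 848 - 80 = 768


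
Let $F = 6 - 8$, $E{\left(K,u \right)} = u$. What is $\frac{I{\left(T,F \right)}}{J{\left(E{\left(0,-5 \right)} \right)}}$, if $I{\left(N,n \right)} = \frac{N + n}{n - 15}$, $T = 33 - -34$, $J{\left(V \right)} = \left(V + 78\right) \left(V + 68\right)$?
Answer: $- \frac{65}{78183} \approx -0.00083138$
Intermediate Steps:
$J{\left(V \right)} = \left(68 + V\right) \left(78 + V\right)$ ($J{\left(V \right)} = \left(78 + V\right) \left(68 + V\right) = \left(68 + V\right) \left(78 + V\right)$)
$T = 67$ ($T = 33 + 34 = 67$)
$F = -2$ ($F = 6 - 8 = -2$)
$I{\left(N,n \right)} = \frac{N + n}{-15 + n}$
$\frac{I{\left(T,F \right)}}{J{\left(E{\left(0,-5 \right)} \right)}} = \frac{\frac{1}{-15 - 2} \left(67 - 2\right)}{5304 + \left(-5\right)^{2} + 146 \left(-5\right)} = \frac{\frac{1}{-17} \cdot 65}{5304 + 25 - 730} = \frac{\left(- \frac{1}{17}\right) 65}{4599} = \left(- \frac{65}{17}\right) \frac{1}{4599} = - \frac{65}{78183}$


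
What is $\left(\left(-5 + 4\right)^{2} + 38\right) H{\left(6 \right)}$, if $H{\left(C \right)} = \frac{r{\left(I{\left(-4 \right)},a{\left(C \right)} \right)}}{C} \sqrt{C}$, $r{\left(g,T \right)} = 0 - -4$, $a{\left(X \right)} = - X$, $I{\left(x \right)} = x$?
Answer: $26 \sqrt{6} \approx 63.687$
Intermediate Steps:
$r{\left(g,T \right)} = 4$ ($r{\left(g,T \right)} = 0 + 4 = 4$)
$H{\left(C \right)} = \frac{4}{\sqrt{C}}$ ($H{\left(C \right)} = \frac{4}{C} \sqrt{C} = \frac{4}{\sqrt{C}}$)
$\left(\left(-5 + 4\right)^{2} + 38\right) H{\left(6 \right)} = \left(\left(-5 + 4\right)^{2} + 38\right) \frac{4}{\sqrt{6}} = \left(\left(-1\right)^{2} + 38\right) 4 \frac{\sqrt{6}}{6} = \left(1 + 38\right) \frac{2 \sqrt{6}}{3} = 39 \frac{2 \sqrt{6}}{3} = 26 \sqrt{6}$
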